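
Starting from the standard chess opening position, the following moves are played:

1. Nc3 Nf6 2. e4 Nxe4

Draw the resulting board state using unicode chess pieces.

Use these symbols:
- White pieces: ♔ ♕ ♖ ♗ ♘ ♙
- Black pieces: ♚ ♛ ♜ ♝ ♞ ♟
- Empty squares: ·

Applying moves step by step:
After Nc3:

♜ ♞ ♝ ♛ ♚ ♝ ♞ ♜
♟ ♟ ♟ ♟ ♟ ♟ ♟ ♟
· · · · · · · ·
· · · · · · · ·
· · · · · · · ·
· · ♘ · · · · ·
♙ ♙ ♙ ♙ ♙ ♙ ♙ ♙
♖ · ♗ ♕ ♔ ♗ ♘ ♖


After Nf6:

♜ ♞ ♝ ♛ ♚ ♝ · ♜
♟ ♟ ♟ ♟ ♟ ♟ ♟ ♟
· · · · · ♞ · ·
· · · · · · · ·
· · · · · · · ·
· · ♘ · · · · ·
♙ ♙ ♙ ♙ ♙ ♙ ♙ ♙
♖ · ♗ ♕ ♔ ♗ ♘ ♖


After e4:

♜ ♞ ♝ ♛ ♚ ♝ · ♜
♟ ♟ ♟ ♟ ♟ ♟ ♟ ♟
· · · · · ♞ · ·
· · · · · · · ·
· · · · ♙ · · ·
· · ♘ · · · · ·
♙ ♙ ♙ ♙ · ♙ ♙ ♙
♖ · ♗ ♕ ♔ ♗ ♘ ♖


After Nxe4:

♜ ♞ ♝ ♛ ♚ ♝ · ♜
♟ ♟ ♟ ♟ ♟ ♟ ♟ ♟
· · · · · · · ·
· · · · · · · ·
· · · · ♞ · · ·
· · ♘ · · · · ·
♙ ♙ ♙ ♙ · ♙ ♙ ♙
♖ · ♗ ♕ ♔ ♗ ♘ ♖



  a b c d e f g h
  ─────────────────
8│♜ ♞ ♝ ♛ ♚ ♝ · ♜│8
7│♟ ♟ ♟ ♟ ♟ ♟ ♟ ♟│7
6│· · · · · · · ·│6
5│· · · · · · · ·│5
4│· · · · ♞ · · ·│4
3│· · ♘ · · · · ·│3
2│♙ ♙ ♙ ♙ · ♙ ♙ ♙│2
1│♖ · ♗ ♕ ♔ ♗ ♘ ♖│1
  ─────────────────
  a b c d e f g h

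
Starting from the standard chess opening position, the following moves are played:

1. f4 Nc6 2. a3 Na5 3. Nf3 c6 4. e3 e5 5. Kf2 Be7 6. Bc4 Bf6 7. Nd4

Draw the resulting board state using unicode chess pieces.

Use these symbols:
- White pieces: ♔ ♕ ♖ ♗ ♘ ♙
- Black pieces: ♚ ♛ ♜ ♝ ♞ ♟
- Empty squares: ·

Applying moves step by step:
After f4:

♜ ♞ ♝ ♛ ♚ ♝ ♞ ♜
♟ ♟ ♟ ♟ ♟ ♟ ♟ ♟
· · · · · · · ·
· · · · · · · ·
· · · · · ♙ · ·
· · · · · · · ·
♙ ♙ ♙ ♙ ♙ · ♙ ♙
♖ ♘ ♗ ♕ ♔ ♗ ♘ ♖


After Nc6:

♜ · ♝ ♛ ♚ ♝ ♞ ♜
♟ ♟ ♟ ♟ ♟ ♟ ♟ ♟
· · ♞ · · · · ·
· · · · · · · ·
· · · · · ♙ · ·
· · · · · · · ·
♙ ♙ ♙ ♙ ♙ · ♙ ♙
♖ ♘ ♗ ♕ ♔ ♗ ♘ ♖


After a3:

♜ · ♝ ♛ ♚ ♝ ♞ ♜
♟ ♟ ♟ ♟ ♟ ♟ ♟ ♟
· · ♞ · · · · ·
· · · · · · · ·
· · · · · ♙ · ·
♙ · · · · · · ·
· ♙ ♙ ♙ ♙ · ♙ ♙
♖ ♘ ♗ ♕ ♔ ♗ ♘ ♖


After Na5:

♜ · ♝ ♛ ♚ ♝ ♞ ♜
♟ ♟ ♟ ♟ ♟ ♟ ♟ ♟
· · · · · · · ·
♞ · · · · · · ·
· · · · · ♙ · ·
♙ · · · · · · ·
· ♙ ♙ ♙ ♙ · ♙ ♙
♖ ♘ ♗ ♕ ♔ ♗ ♘ ♖


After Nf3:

♜ · ♝ ♛ ♚ ♝ ♞ ♜
♟ ♟ ♟ ♟ ♟ ♟ ♟ ♟
· · · · · · · ·
♞ · · · · · · ·
· · · · · ♙ · ·
♙ · · · · ♘ · ·
· ♙ ♙ ♙ ♙ · ♙ ♙
♖ ♘ ♗ ♕ ♔ ♗ · ♖


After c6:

♜ · ♝ ♛ ♚ ♝ ♞ ♜
♟ ♟ · ♟ ♟ ♟ ♟ ♟
· · ♟ · · · · ·
♞ · · · · · · ·
· · · · · ♙ · ·
♙ · · · · ♘ · ·
· ♙ ♙ ♙ ♙ · ♙ ♙
♖ ♘ ♗ ♕ ♔ ♗ · ♖


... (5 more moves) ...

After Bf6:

♜ · ♝ ♛ ♚ · ♞ ♜
♟ ♟ · ♟ · ♟ ♟ ♟
· · ♟ · · ♝ · ·
♞ · · · ♟ · · ·
· · ♗ · · ♙ · ·
♙ · · · ♙ ♘ · ·
· ♙ ♙ ♙ · ♔ ♙ ♙
♖ ♘ ♗ ♕ · · · ♖


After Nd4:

♜ · ♝ ♛ ♚ · ♞ ♜
♟ ♟ · ♟ · ♟ ♟ ♟
· · ♟ · · ♝ · ·
♞ · · · ♟ · · ·
· · ♗ ♘ · ♙ · ·
♙ · · · ♙ · · ·
· ♙ ♙ ♙ · ♔ ♙ ♙
♖ ♘ ♗ ♕ · · · ♖



  a b c d e f g h
  ─────────────────
8│♜ · ♝ ♛ ♚ · ♞ ♜│8
7│♟ ♟ · ♟ · ♟ ♟ ♟│7
6│· · ♟ · · ♝ · ·│6
5│♞ · · · ♟ · · ·│5
4│· · ♗ ♘ · ♙ · ·│4
3│♙ · · · ♙ · · ·│3
2│· ♙ ♙ ♙ · ♔ ♙ ♙│2
1│♖ ♘ ♗ ♕ · · · ♖│1
  ─────────────────
  a b c d e f g h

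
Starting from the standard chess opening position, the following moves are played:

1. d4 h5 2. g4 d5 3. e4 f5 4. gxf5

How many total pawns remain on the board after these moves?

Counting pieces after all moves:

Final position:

  a b c d e f g h
  ─────────────────
8│♜ ♞ ♝ ♛ ♚ ♝ ♞ ♜│8
7│♟ ♟ ♟ · ♟ · ♟ ·│7
6│· · · · · · · ·│6
5│· · · ♟ · ♙ · ♟│5
4│· · · ♙ ♙ · · ·│4
3│· · · · · · · ·│3
2│♙ ♙ ♙ · · ♙ · ♙│2
1│♖ ♘ ♗ ♕ ♔ ♗ ♘ ♖│1
  ─────────────────
  a b c d e f g h


15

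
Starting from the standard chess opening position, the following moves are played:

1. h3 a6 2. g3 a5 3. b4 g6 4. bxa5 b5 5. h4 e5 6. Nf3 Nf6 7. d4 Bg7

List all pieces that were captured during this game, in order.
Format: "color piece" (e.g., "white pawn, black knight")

Tracking captures:
  bxa5: captured black pawn

black pawn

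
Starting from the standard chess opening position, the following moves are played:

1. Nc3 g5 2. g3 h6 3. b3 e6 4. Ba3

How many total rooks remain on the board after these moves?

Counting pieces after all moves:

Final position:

  a b c d e f g h
  ─────────────────
8│♜ ♞ ♝ ♛ ♚ ♝ ♞ ♜│8
7│♟ ♟ ♟ ♟ · ♟ · ·│7
6│· · · · ♟ · · ♟│6
5│· · · · · · ♟ ·│5
4│· · · · · · · ·│4
3│♗ ♙ ♘ · · · ♙ ·│3
2│♙ · ♙ ♙ ♙ ♙ · ♙│2
1│♖ · · ♕ ♔ ♗ ♘ ♖│1
  ─────────────────
  a b c d e f g h


4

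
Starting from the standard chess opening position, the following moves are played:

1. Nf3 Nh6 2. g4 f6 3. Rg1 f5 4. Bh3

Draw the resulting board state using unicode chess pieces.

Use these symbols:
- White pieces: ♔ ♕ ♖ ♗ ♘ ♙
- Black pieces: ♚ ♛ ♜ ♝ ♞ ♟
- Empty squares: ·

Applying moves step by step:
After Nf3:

♜ ♞ ♝ ♛ ♚ ♝ ♞ ♜
♟ ♟ ♟ ♟ ♟ ♟ ♟ ♟
· · · · · · · ·
· · · · · · · ·
· · · · · · · ·
· · · · · ♘ · ·
♙ ♙ ♙ ♙ ♙ ♙ ♙ ♙
♖ ♘ ♗ ♕ ♔ ♗ · ♖


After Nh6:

♜ ♞ ♝ ♛ ♚ ♝ · ♜
♟ ♟ ♟ ♟ ♟ ♟ ♟ ♟
· · · · · · · ♞
· · · · · · · ·
· · · · · · · ·
· · · · · ♘ · ·
♙ ♙ ♙ ♙ ♙ ♙ ♙ ♙
♖ ♘ ♗ ♕ ♔ ♗ · ♖


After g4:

♜ ♞ ♝ ♛ ♚ ♝ · ♜
♟ ♟ ♟ ♟ ♟ ♟ ♟ ♟
· · · · · · · ♞
· · · · · · · ·
· · · · · · ♙ ·
· · · · · ♘ · ·
♙ ♙ ♙ ♙ ♙ ♙ · ♙
♖ ♘ ♗ ♕ ♔ ♗ · ♖


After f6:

♜ ♞ ♝ ♛ ♚ ♝ · ♜
♟ ♟ ♟ ♟ ♟ · ♟ ♟
· · · · · ♟ · ♞
· · · · · · · ·
· · · · · · ♙ ·
· · · · · ♘ · ·
♙ ♙ ♙ ♙ ♙ ♙ · ♙
♖ ♘ ♗ ♕ ♔ ♗ · ♖


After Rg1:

♜ ♞ ♝ ♛ ♚ ♝ · ♜
♟ ♟ ♟ ♟ ♟ · ♟ ♟
· · · · · ♟ · ♞
· · · · · · · ·
· · · · · · ♙ ·
· · · · · ♘ · ·
♙ ♙ ♙ ♙ ♙ ♙ · ♙
♖ ♘ ♗ ♕ ♔ ♗ ♖ ·


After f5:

♜ ♞ ♝ ♛ ♚ ♝ · ♜
♟ ♟ ♟ ♟ ♟ · ♟ ♟
· · · · · · · ♞
· · · · · ♟ · ·
· · · · · · ♙ ·
· · · · · ♘ · ·
♙ ♙ ♙ ♙ ♙ ♙ · ♙
♖ ♘ ♗ ♕ ♔ ♗ ♖ ·


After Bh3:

♜ ♞ ♝ ♛ ♚ ♝ · ♜
♟ ♟ ♟ ♟ ♟ · ♟ ♟
· · · · · · · ♞
· · · · · ♟ · ·
· · · · · · ♙ ·
· · · · · ♘ · ♗
♙ ♙ ♙ ♙ ♙ ♙ · ♙
♖ ♘ ♗ ♕ ♔ · ♖ ·



  a b c d e f g h
  ─────────────────
8│♜ ♞ ♝ ♛ ♚ ♝ · ♜│8
7│♟ ♟ ♟ ♟ ♟ · ♟ ♟│7
6│· · · · · · · ♞│6
5│· · · · · ♟ · ·│5
4│· · · · · · ♙ ·│4
3│· · · · · ♘ · ♗│3
2│♙ ♙ ♙ ♙ ♙ ♙ · ♙│2
1│♖ ♘ ♗ ♕ ♔ · ♖ ·│1
  ─────────────────
  a b c d e f g h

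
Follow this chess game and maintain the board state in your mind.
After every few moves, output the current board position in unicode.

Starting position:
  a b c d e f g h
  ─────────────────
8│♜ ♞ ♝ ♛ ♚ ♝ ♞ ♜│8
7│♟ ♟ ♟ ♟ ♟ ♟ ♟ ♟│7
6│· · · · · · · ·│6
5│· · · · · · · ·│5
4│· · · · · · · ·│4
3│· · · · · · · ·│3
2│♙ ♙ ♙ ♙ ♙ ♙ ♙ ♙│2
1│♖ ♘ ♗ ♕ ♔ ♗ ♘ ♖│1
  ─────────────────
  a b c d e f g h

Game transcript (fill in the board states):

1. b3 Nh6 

  a b c d e f g h
  ─────────────────
8│♜ ♞ ♝ ♛ ♚ ♝ · ♜│8
7│♟ ♟ ♟ ♟ ♟ ♟ ♟ ♟│7
6│· · · · · · · ♞│6
5│· · · · · · · ·│5
4│· · · · · · · ·│4
3│· ♙ · · · · · ·│3
2│♙ · ♙ ♙ ♙ ♙ ♙ ♙│2
1│♖ ♘ ♗ ♕ ♔ ♗ ♘ ♖│1
  ─────────────────
  a b c d e f g h

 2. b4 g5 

  a b c d e f g h
  ─────────────────
8│♜ ♞ ♝ ♛ ♚ ♝ · ♜│8
7│♟ ♟ ♟ ♟ ♟ ♟ · ♟│7
6│· · · · · · · ♞│6
5│· · · · · · ♟ ·│5
4│· ♙ · · · · · ·│4
3│· · · · · · · ·│3
2│♙ · ♙ ♙ ♙ ♙ ♙ ♙│2
1│♖ ♘ ♗ ♕ ♔ ♗ ♘ ♖│1
  ─────────────────
  a b c d e f g h

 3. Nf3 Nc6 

  a b c d e f g h
  ─────────────────
8│♜ · ♝ ♛ ♚ ♝ · ♜│8
7│♟ ♟ ♟ ♟ ♟ ♟ · ♟│7
6│· · ♞ · · · · ♞│6
5│· · · · · · ♟ ·│5
4│· ♙ · · · · · ·│4
3│· · · · · ♘ · ·│3
2│♙ · ♙ ♙ ♙ ♙ ♙ ♙│2
1│♖ ♘ ♗ ♕ ♔ ♗ · ♖│1
  ─────────────────
  a b c d e f g h

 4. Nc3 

  a b c d e f g h
  ─────────────────
8│♜ · ♝ ♛ ♚ ♝ · ♜│8
7│♟ ♟ ♟ ♟ ♟ ♟ · ♟│7
6│· · ♞ · · · · ♞│6
5│· · · · · · ♟ ·│5
4│· ♙ · · · · · ·│4
3│· · ♘ · · ♘ · ·│3
2│♙ · ♙ ♙ ♙ ♙ ♙ ♙│2
1│♖ · ♗ ♕ ♔ ♗ · ♖│1
  ─────────────────
  a b c d e f g h


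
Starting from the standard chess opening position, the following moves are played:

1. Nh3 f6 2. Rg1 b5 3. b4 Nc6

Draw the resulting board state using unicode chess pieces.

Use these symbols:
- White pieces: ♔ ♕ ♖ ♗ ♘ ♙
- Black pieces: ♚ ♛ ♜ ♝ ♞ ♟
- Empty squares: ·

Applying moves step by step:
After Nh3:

♜ ♞ ♝ ♛ ♚ ♝ ♞ ♜
♟ ♟ ♟ ♟ ♟ ♟ ♟ ♟
· · · · · · · ·
· · · · · · · ·
· · · · · · · ·
· · · · · · · ♘
♙ ♙ ♙ ♙ ♙ ♙ ♙ ♙
♖ ♘ ♗ ♕ ♔ ♗ · ♖


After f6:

♜ ♞ ♝ ♛ ♚ ♝ ♞ ♜
♟ ♟ ♟ ♟ ♟ · ♟ ♟
· · · · · ♟ · ·
· · · · · · · ·
· · · · · · · ·
· · · · · · · ♘
♙ ♙ ♙ ♙ ♙ ♙ ♙ ♙
♖ ♘ ♗ ♕ ♔ ♗ · ♖


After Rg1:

♜ ♞ ♝ ♛ ♚ ♝ ♞ ♜
♟ ♟ ♟ ♟ ♟ · ♟ ♟
· · · · · ♟ · ·
· · · · · · · ·
· · · · · · · ·
· · · · · · · ♘
♙ ♙ ♙ ♙ ♙ ♙ ♙ ♙
♖ ♘ ♗ ♕ ♔ ♗ ♖ ·


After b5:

♜ ♞ ♝ ♛ ♚ ♝ ♞ ♜
♟ · ♟ ♟ ♟ · ♟ ♟
· · · · · ♟ · ·
· ♟ · · · · · ·
· · · · · · · ·
· · · · · · · ♘
♙ ♙ ♙ ♙ ♙ ♙ ♙ ♙
♖ ♘ ♗ ♕ ♔ ♗ ♖ ·


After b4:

♜ ♞ ♝ ♛ ♚ ♝ ♞ ♜
♟ · ♟ ♟ ♟ · ♟ ♟
· · · · · ♟ · ·
· ♟ · · · · · ·
· ♙ · · · · · ·
· · · · · · · ♘
♙ · ♙ ♙ ♙ ♙ ♙ ♙
♖ ♘ ♗ ♕ ♔ ♗ ♖ ·


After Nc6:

♜ · ♝ ♛ ♚ ♝ ♞ ♜
♟ · ♟ ♟ ♟ · ♟ ♟
· · ♞ · · ♟ · ·
· ♟ · · · · · ·
· ♙ · · · · · ·
· · · · · · · ♘
♙ · ♙ ♙ ♙ ♙ ♙ ♙
♖ ♘ ♗ ♕ ♔ ♗ ♖ ·



  a b c d e f g h
  ─────────────────
8│♜ · ♝ ♛ ♚ ♝ ♞ ♜│8
7│♟ · ♟ ♟ ♟ · ♟ ♟│7
6│· · ♞ · · ♟ · ·│6
5│· ♟ · · · · · ·│5
4│· ♙ · · · · · ·│4
3│· · · · · · · ♘│3
2│♙ · ♙ ♙ ♙ ♙ ♙ ♙│2
1│♖ ♘ ♗ ♕ ♔ ♗ ♖ ·│1
  ─────────────────
  a b c d e f g h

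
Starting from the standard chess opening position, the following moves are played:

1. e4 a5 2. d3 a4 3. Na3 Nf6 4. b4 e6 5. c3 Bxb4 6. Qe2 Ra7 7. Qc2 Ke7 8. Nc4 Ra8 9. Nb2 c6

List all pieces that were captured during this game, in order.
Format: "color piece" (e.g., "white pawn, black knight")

Tracking captures:
  Bxb4: captured white pawn

white pawn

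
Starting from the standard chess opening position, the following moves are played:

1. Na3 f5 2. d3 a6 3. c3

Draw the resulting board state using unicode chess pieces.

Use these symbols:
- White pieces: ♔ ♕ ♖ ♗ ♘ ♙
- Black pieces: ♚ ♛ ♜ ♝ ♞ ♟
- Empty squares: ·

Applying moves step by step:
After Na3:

♜ ♞ ♝ ♛ ♚ ♝ ♞ ♜
♟ ♟ ♟ ♟ ♟ ♟ ♟ ♟
· · · · · · · ·
· · · · · · · ·
· · · · · · · ·
♘ · · · · · · ·
♙ ♙ ♙ ♙ ♙ ♙ ♙ ♙
♖ · ♗ ♕ ♔ ♗ ♘ ♖


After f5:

♜ ♞ ♝ ♛ ♚ ♝ ♞ ♜
♟ ♟ ♟ ♟ ♟ · ♟ ♟
· · · · · · · ·
· · · · · ♟ · ·
· · · · · · · ·
♘ · · · · · · ·
♙ ♙ ♙ ♙ ♙ ♙ ♙ ♙
♖ · ♗ ♕ ♔ ♗ ♘ ♖


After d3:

♜ ♞ ♝ ♛ ♚ ♝ ♞ ♜
♟ ♟ ♟ ♟ ♟ · ♟ ♟
· · · · · · · ·
· · · · · ♟ · ·
· · · · · · · ·
♘ · · ♙ · · · ·
♙ ♙ ♙ · ♙ ♙ ♙ ♙
♖ · ♗ ♕ ♔ ♗ ♘ ♖


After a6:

♜ ♞ ♝ ♛ ♚ ♝ ♞ ♜
· ♟ ♟ ♟ ♟ · ♟ ♟
♟ · · · · · · ·
· · · · · ♟ · ·
· · · · · · · ·
♘ · · ♙ · · · ·
♙ ♙ ♙ · ♙ ♙ ♙ ♙
♖ · ♗ ♕ ♔ ♗ ♘ ♖


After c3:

♜ ♞ ♝ ♛ ♚ ♝ ♞ ♜
· ♟ ♟ ♟ ♟ · ♟ ♟
♟ · · · · · · ·
· · · · · ♟ · ·
· · · · · · · ·
♘ · ♙ ♙ · · · ·
♙ ♙ · · ♙ ♙ ♙ ♙
♖ · ♗ ♕ ♔ ♗ ♘ ♖



  a b c d e f g h
  ─────────────────
8│♜ ♞ ♝ ♛ ♚ ♝ ♞ ♜│8
7│· ♟ ♟ ♟ ♟ · ♟ ♟│7
6│♟ · · · · · · ·│6
5│· · · · · ♟ · ·│5
4│· · · · · · · ·│4
3│♘ · ♙ ♙ · · · ·│3
2│♙ ♙ · · ♙ ♙ ♙ ♙│2
1│♖ · ♗ ♕ ♔ ♗ ♘ ♖│1
  ─────────────────
  a b c d e f g h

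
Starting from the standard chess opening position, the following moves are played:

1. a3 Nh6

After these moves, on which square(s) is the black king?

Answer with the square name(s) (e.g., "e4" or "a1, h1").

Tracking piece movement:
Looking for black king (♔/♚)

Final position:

  a b c d e f g h
  ─────────────────
8│♜ ♞ ♝ ♛ ♚ ♝ · ♜│8
7│♟ ♟ ♟ ♟ ♟ ♟ ♟ ♟│7
6│· · · · · · · ♞│6
5│· · · · · · · ·│5
4│· · · · · · · ·│4
3│♙ · · · · · · ·│3
2│· ♙ ♙ ♙ ♙ ♙ ♙ ♙│2
1│♖ ♘ ♗ ♕ ♔ ♗ ♘ ♖│1
  ─────────────────
  a b c d e f g h


e8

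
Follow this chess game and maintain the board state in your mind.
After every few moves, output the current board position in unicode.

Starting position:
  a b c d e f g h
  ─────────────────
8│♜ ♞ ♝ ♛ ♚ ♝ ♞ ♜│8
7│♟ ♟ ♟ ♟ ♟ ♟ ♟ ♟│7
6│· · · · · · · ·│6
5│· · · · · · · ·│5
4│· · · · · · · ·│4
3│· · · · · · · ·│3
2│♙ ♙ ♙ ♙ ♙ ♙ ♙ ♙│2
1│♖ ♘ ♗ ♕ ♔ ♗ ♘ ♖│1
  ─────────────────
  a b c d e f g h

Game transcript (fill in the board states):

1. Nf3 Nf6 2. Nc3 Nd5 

  a b c d e f g h
  ─────────────────
8│♜ ♞ ♝ ♛ ♚ ♝ · ♜│8
7│♟ ♟ ♟ ♟ ♟ ♟ ♟ ♟│7
6│· · · · · · · ·│6
5│· · · ♞ · · · ·│5
4│· · · · · · · ·│4
3│· · ♘ · · ♘ · ·│3
2│♙ ♙ ♙ ♙ ♙ ♙ ♙ ♙│2
1│♖ · ♗ ♕ ♔ ♗ · ♖│1
  ─────────────────
  a b c d e f g h

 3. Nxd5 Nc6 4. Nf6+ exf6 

  a b c d e f g h
  ─────────────────
8│♜ · ♝ ♛ ♚ ♝ · ♜│8
7│♟ ♟ ♟ ♟ · ♟ ♟ ♟│7
6│· · ♞ · · ♟ · ·│6
5│· · · · · · · ·│5
4│· · · · · · · ·│4
3│· · · · · ♘ · ·│3
2│♙ ♙ ♙ ♙ ♙ ♙ ♙ ♙│2
1│♖ · ♗ ♕ ♔ ♗ · ♖│1
  ─────────────────
  a b c d e f g h

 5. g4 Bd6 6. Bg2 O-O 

  a b c d e f g h
  ─────────────────
8│♜ · ♝ ♛ · ♜ ♚ ·│8
7│♟ ♟ ♟ ♟ · ♟ ♟ ♟│7
6│· · ♞ ♝ · ♟ · ·│6
5│· · · · · · · ·│5
4│· · · · · · ♙ ·│4
3│· · · · · ♘ · ·│3
2│♙ ♙ ♙ ♙ ♙ ♙ ♗ ♙│2
1│♖ · ♗ ♕ ♔ · · ♖│1
  ─────────────────
  a b c d e f g h



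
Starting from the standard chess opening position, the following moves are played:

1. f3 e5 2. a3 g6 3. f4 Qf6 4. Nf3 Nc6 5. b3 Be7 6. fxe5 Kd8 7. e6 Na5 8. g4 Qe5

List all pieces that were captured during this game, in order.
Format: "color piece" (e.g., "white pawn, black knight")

Tracking captures:
  fxe5: captured black pawn

black pawn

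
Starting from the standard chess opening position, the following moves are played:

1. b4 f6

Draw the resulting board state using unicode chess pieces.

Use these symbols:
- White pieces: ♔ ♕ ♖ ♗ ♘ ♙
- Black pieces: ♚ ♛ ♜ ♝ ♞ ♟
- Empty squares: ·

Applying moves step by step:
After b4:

♜ ♞ ♝ ♛ ♚ ♝ ♞ ♜
♟ ♟ ♟ ♟ ♟ ♟ ♟ ♟
· · · · · · · ·
· · · · · · · ·
· ♙ · · · · · ·
· · · · · · · ·
♙ · ♙ ♙ ♙ ♙ ♙ ♙
♖ ♘ ♗ ♕ ♔ ♗ ♘ ♖


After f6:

♜ ♞ ♝ ♛ ♚ ♝ ♞ ♜
♟ ♟ ♟ ♟ ♟ · ♟ ♟
· · · · · ♟ · ·
· · · · · · · ·
· ♙ · · · · · ·
· · · · · · · ·
♙ · ♙ ♙ ♙ ♙ ♙ ♙
♖ ♘ ♗ ♕ ♔ ♗ ♘ ♖



  a b c d e f g h
  ─────────────────
8│♜ ♞ ♝ ♛ ♚ ♝ ♞ ♜│8
7│♟ ♟ ♟ ♟ ♟ · ♟ ♟│7
6│· · · · · ♟ · ·│6
5│· · · · · · · ·│5
4│· ♙ · · · · · ·│4
3│· · · · · · · ·│3
2│♙ · ♙ ♙ ♙ ♙ ♙ ♙│2
1│♖ ♘ ♗ ♕ ♔ ♗ ♘ ♖│1
  ─────────────────
  a b c d e f g h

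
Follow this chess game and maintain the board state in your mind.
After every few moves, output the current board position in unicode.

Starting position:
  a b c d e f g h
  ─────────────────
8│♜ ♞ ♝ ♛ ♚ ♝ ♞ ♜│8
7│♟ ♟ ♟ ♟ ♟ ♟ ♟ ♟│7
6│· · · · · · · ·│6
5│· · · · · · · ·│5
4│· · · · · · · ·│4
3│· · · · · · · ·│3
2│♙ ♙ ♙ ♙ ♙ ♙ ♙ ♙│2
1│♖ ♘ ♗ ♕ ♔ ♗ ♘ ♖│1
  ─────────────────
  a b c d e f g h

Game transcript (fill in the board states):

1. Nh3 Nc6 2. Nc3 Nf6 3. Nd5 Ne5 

  a b c d e f g h
  ─────────────────
8│♜ · ♝ ♛ ♚ ♝ · ♜│8
7│♟ ♟ ♟ ♟ ♟ ♟ ♟ ♟│7
6│· · · · · ♞ · ·│6
5│· · · ♘ ♞ · · ·│5
4│· · · · · · · ·│4
3│· · · · · · · ♘│3
2│♙ ♙ ♙ ♙ ♙ ♙ ♙ ♙│2
1│♖ · ♗ ♕ ♔ ♗ · ♖│1
  ─────────────────
  a b c d e f g h

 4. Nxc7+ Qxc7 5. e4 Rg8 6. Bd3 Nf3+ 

  a b c d e f g h
  ─────────────────
8│♜ · ♝ · ♚ ♝ ♜ ·│8
7│♟ ♟ ♛ ♟ ♟ ♟ ♟ ♟│7
6│· · · · · ♞ · ·│6
5│· · · · · · · ·│5
4│· · · · ♙ · · ·│4
3│· · · ♗ · ♞ · ♘│3
2│♙ ♙ ♙ ♙ · ♙ ♙ ♙│2
1│♖ · ♗ ♕ ♔ · · ♖│1
  ─────────────────
  a b c d e f g h

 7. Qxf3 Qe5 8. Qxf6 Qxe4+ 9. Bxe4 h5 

  a b c d e f g h
  ─────────────────
8│♜ · ♝ · ♚ ♝ ♜ ·│8
7│♟ ♟ · ♟ ♟ ♟ ♟ ·│7
6│· · · · · ♕ · ·│6
5│· · · · · · · ♟│5
4│· · · · ♗ · · ·│4
3│· · · · · · · ♘│3
2│♙ ♙ ♙ ♙ · ♙ ♙ ♙│2
1│♖ · ♗ · ♔ · · ♖│1
  ─────────────────
  a b c d e f g h

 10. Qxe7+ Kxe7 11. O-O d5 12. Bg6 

  a b c d e f g h
  ─────────────────
8│♜ · ♝ · · ♝ ♜ ·│8
7│♟ ♟ · · ♚ ♟ ♟ ·│7
6│· · · · · · ♗ ·│6
5│· · · ♟ · · · ♟│5
4│· · · · · · · ·│4
3│· · · · · · · ♘│3
2│♙ ♙ ♙ ♙ · ♙ ♙ ♙│2
1│♖ · ♗ · · ♖ ♔ ·│1
  ─────────────────
  a b c d e f g h


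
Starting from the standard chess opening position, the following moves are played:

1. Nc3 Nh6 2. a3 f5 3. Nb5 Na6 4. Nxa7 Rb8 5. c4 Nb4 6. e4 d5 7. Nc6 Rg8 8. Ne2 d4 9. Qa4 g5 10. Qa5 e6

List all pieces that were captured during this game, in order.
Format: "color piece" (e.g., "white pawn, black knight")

Tracking captures:
  Nxa7: captured black pawn

black pawn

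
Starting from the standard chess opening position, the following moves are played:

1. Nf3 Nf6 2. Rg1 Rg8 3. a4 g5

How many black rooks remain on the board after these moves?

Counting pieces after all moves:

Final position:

  a b c d e f g h
  ─────────────────
8│♜ ♞ ♝ ♛ ♚ ♝ ♜ ·│8
7│♟ ♟ ♟ ♟ ♟ ♟ · ♟│7
6│· · · · · ♞ · ·│6
5│· · · · · · ♟ ·│5
4│♙ · · · · · · ·│4
3│· · · · · ♘ · ·│3
2│· ♙ ♙ ♙ ♙ ♙ ♙ ♙│2
1│♖ ♘ ♗ ♕ ♔ ♗ ♖ ·│1
  ─────────────────
  a b c d e f g h


2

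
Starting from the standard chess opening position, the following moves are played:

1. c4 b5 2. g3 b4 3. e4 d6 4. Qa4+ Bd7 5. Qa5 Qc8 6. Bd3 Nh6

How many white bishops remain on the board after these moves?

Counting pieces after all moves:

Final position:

  a b c d e f g h
  ─────────────────
8│♜ ♞ ♛ · ♚ ♝ · ♜│8
7│♟ · ♟ ♝ ♟ ♟ ♟ ♟│7
6│· · · ♟ · · · ♞│6
5│♕ · · · · · · ·│5
4│· ♟ ♙ · ♙ · · ·│4
3│· · · ♗ · · ♙ ·│3
2│♙ ♙ · ♙ · ♙ · ♙│2
1│♖ ♘ ♗ · ♔ · ♘ ♖│1
  ─────────────────
  a b c d e f g h


2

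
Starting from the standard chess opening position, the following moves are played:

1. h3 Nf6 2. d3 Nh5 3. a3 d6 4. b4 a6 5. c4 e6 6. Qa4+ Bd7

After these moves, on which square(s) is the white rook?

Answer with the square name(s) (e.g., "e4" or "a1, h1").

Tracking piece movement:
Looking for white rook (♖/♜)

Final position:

  a b c d e f g h
  ─────────────────
8│♜ ♞ · ♛ ♚ ♝ · ♜│8
7│· ♟ ♟ ♝ · ♟ ♟ ♟│7
6│♟ · · ♟ ♟ · · ·│6
5│· · · · · · · ♞│5
4│♕ ♙ ♙ · · · · ·│4
3│♙ · · ♙ · · · ♙│3
2│· · · · ♙ ♙ ♙ ·│2
1│♖ ♘ ♗ · ♔ ♗ ♘ ♖│1
  ─────────────────
  a b c d e f g h


a1, h1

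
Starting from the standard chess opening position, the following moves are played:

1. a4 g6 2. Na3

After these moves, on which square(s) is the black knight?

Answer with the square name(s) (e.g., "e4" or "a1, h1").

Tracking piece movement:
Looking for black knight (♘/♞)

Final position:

  a b c d e f g h
  ─────────────────
8│♜ ♞ ♝ ♛ ♚ ♝ ♞ ♜│8
7│♟ ♟ ♟ ♟ ♟ ♟ · ♟│7
6│· · · · · · ♟ ·│6
5│· · · · · · · ·│5
4│♙ · · · · · · ·│4
3│♘ · · · · · · ·│3
2│· ♙ ♙ ♙ ♙ ♙ ♙ ♙│2
1│♖ · ♗ ♕ ♔ ♗ ♘ ♖│1
  ─────────────────
  a b c d e f g h


b8, g8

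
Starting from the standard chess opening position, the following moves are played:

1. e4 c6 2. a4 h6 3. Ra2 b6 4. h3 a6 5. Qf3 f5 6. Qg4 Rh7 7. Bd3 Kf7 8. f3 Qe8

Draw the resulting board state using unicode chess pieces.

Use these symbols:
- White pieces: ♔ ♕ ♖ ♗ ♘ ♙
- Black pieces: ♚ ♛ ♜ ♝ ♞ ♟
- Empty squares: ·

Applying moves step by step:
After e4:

♜ ♞ ♝ ♛ ♚ ♝ ♞ ♜
♟ ♟ ♟ ♟ ♟ ♟ ♟ ♟
· · · · · · · ·
· · · · · · · ·
· · · · ♙ · · ·
· · · · · · · ·
♙ ♙ ♙ ♙ · ♙ ♙ ♙
♖ ♘ ♗ ♕ ♔ ♗ ♘ ♖


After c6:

♜ ♞ ♝ ♛ ♚ ♝ ♞ ♜
♟ ♟ · ♟ ♟ ♟ ♟ ♟
· · ♟ · · · · ·
· · · · · · · ·
· · · · ♙ · · ·
· · · · · · · ·
♙ ♙ ♙ ♙ · ♙ ♙ ♙
♖ ♘ ♗ ♕ ♔ ♗ ♘ ♖


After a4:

♜ ♞ ♝ ♛ ♚ ♝ ♞ ♜
♟ ♟ · ♟ ♟ ♟ ♟ ♟
· · ♟ · · · · ·
· · · · · · · ·
♙ · · · ♙ · · ·
· · · · · · · ·
· ♙ ♙ ♙ · ♙ ♙ ♙
♖ ♘ ♗ ♕ ♔ ♗ ♘ ♖


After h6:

♜ ♞ ♝ ♛ ♚ ♝ ♞ ♜
♟ ♟ · ♟ ♟ ♟ ♟ ·
· · ♟ · · · · ♟
· · · · · · · ·
♙ · · · ♙ · · ·
· · · · · · · ·
· ♙ ♙ ♙ · ♙ ♙ ♙
♖ ♘ ♗ ♕ ♔ ♗ ♘ ♖


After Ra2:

♜ ♞ ♝ ♛ ♚ ♝ ♞ ♜
♟ ♟ · ♟ ♟ ♟ ♟ ·
· · ♟ · · · · ♟
· · · · · · · ·
♙ · · · ♙ · · ·
· · · · · · · ·
♖ ♙ ♙ ♙ · ♙ ♙ ♙
· ♘ ♗ ♕ ♔ ♗ ♘ ♖


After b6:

♜ ♞ ♝ ♛ ♚ ♝ ♞ ♜
♟ · · ♟ ♟ ♟ ♟ ·
· ♟ ♟ · · · · ♟
· · · · · · · ·
♙ · · · ♙ · · ·
· · · · · · · ·
♖ ♙ ♙ ♙ · ♙ ♙ ♙
· ♘ ♗ ♕ ♔ ♗ ♘ ♖


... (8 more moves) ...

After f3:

♜ ♞ ♝ ♛ · ♝ ♞ ·
· · · ♟ ♟ ♚ ♟ ♜
♟ ♟ ♟ · · · · ♟
· · · · · ♟ · ·
♙ · · · ♙ · ♕ ·
· · · ♗ · ♙ · ♙
♖ ♙ ♙ ♙ · · ♙ ·
· ♘ ♗ · ♔ · ♘ ♖


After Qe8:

♜ ♞ ♝ · ♛ ♝ ♞ ·
· · · ♟ ♟ ♚ ♟ ♜
♟ ♟ ♟ · · · · ♟
· · · · · ♟ · ·
♙ · · · ♙ · ♕ ·
· · · ♗ · ♙ · ♙
♖ ♙ ♙ ♙ · · ♙ ·
· ♘ ♗ · ♔ · ♘ ♖



  a b c d e f g h
  ─────────────────
8│♜ ♞ ♝ · ♛ ♝ ♞ ·│8
7│· · · ♟ ♟ ♚ ♟ ♜│7
6│♟ ♟ ♟ · · · · ♟│6
5│· · · · · ♟ · ·│5
4│♙ · · · ♙ · ♕ ·│4
3│· · · ♗ · ♙ · ♙│3
2│♖ ♙ ♙ ♙ · · ♙ ·│2
1│· ♘ ♗ · ♔ · ♘ ♖│1
  ─────────────────
  a b c d e f g h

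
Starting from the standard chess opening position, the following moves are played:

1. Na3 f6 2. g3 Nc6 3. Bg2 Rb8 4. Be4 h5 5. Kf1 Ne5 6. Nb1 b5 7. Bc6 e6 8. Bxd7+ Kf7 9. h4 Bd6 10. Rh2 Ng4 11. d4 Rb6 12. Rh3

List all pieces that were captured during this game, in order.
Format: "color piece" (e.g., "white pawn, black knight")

Tracking captures:
  Bxd7+: captured black pawn

black pawn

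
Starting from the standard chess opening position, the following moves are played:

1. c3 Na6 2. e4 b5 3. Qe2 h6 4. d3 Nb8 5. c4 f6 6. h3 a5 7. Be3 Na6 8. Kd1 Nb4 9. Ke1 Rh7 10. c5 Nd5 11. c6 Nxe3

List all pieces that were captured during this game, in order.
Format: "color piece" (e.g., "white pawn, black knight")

Tracking captures:
  Nxe3: captured white bishop

white bishop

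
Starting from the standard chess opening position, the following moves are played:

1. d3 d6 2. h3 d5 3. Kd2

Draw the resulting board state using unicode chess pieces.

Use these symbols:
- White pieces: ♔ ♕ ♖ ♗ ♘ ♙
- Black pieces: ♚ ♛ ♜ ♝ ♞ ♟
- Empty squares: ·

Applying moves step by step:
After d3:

♜ ♞ ♝ ♛ ♚ ♝ ♞ ♜
♟ ♟ ♟ ♟ ♟ ♟ ♟ ♟
· · · · · · · ·
· · · · · · · ·
· · · · · · · ·
· · · ♙ · · · ·
♙ ♙ ♙ · ♙ ♙ ♙ ♙
♖ ♘ ♗ ♕ ♔ ♗ ♘ ♖


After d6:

♜ ♞ ♝ ♛ ♚ ♝ ♞ ♜
♟ ♟ ♟ · ♟ ♟ ♟ ♟
· · · ♟ · · · ·
· · · · · · · ·
· · · · · · · ·
· · · ♙ · · · ·
♙ ♙ ♙ · ♙ ♙ ♙ ♙
♖ ♘ ♗ ♕ ♔ ♗ ♘ ♖


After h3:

♜ ♞ ♝ ♛ ♚ ♝ ♞ ♜
♟ ♟ ♟ · ♟ ♟ ♟ ♟
· · · ♟ · · · ·
· · · · · · · ·
· · · · · · · ·
· · · ♙ · · · ♙
♙ ♙ ♙ · ♙ ♙ ♙ ·
♖ ♘ ♗ ♕ ♔ ♗ ♘ ♖


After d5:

♜ ♞ ♝ ♛ ♚ ♝ ♞ ♜
♟ ♟ ♟ · ♟ ♟ ♟ ♟
· · · · · · · ·
· · · ♟ · · · ·
· · · · · · · ·
· · · ♙ · · · ♙
♙ ♙ ♙ · ♙ ♙ ♙ ·
♖ ♘ ♗ ♕ ♔ ♗ ♘ ♖


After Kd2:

♜ ♞ ♝ ♛ ♚ ♝ ♞ ♜
♟ ♟ ♟ · ♟ ♟ ♟ ♟
· · · · · · · ·
· · · ♟ · · · ·
· · · · · · · ·
· · · ♙ · · · ♙
♙ ♙ ♙ ♔ ♙ ♙ ♙ ·
♖ ♘ ♗ ♕ · ♗ ♘ ♖



  a b c d e f g h
  ─────────────────
8│♜ ♞ ♝ ♛ ♚ ♝ ♞ ♜│8
7│♟ ♟ ♟ · ♟ ♟ ♟ ♟│7
6│· · · · · · · ·│6
5│· · · ♟ · · · ·│5
4│· · · · · · · ·│4
3│· · · ♙ · · · ♙│3
2│♙ ♙ ♙ ♔ ♙ ♙ ♙ ·│2
1│♖ ♘ ♗ ♕ · ♗ ♘ ♖│1
  ─────────────────
  a b c d e f g h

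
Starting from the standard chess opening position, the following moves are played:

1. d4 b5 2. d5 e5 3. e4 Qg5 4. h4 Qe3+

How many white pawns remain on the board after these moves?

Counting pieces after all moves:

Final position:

  a b c d e f g h
  ─────────────────
8│♜ ♞ ♝ · ♚ ♝ ♞ ♜│8
7│♟ · ♟ ♟ · ♟ ♟ ♟│7
6│· · · · · · · ·│6
5│· ♟ · ♙ ♟ · · ·│5
4│· · · · ♙ · · ♙│4
3│· · · · ♛ · · ·│3
2│♙ ♙ ♙ · · ♙ ♙ ·│2
1│♖ ♘ ♗ ♕ ♔ ♗ ♘ ♖│1
  ─────────────────
  a b c d e f g h


8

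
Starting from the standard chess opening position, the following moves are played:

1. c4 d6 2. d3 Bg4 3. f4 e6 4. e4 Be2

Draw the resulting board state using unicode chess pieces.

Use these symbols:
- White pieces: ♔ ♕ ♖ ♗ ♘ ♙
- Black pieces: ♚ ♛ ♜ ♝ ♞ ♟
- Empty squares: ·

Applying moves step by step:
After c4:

♜ ♞ ♝ ♛ ♚ ♝ ♞ ♜
♟ ♟ ♟ ♟ ♟ ♟ ♟ ♟
· · · · · · · ·
· · · · · · · ·
· · ♙ · · · · ·
· · · · · · · ·
♙ ♙ · ♙ ♙ ♙ ♙ ♙
♖ ♘ ♗ ♕ ♔ ♗ ♘ ♖


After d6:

♜ ♞ ♝ ♛ ♚ ♝ ♞ ♜
♟ ♟ ♟ · ♟ ♟ ♟ ♟
· · · ♟ · · · ·
· · · · · · · ·
· · ♙ · · · · ·
· · · · · · · ·
♙ ♙ · ♙ ♙ ♙ ♙ ♙
♖ ♘ ♗ ♕ ♔ ♗ ♘ ♖


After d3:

♜ ♞ ♝ ♛ ♚ ♝ ♞ ♜
♟ ♟ ♟ · ♟ ♟ ♟ ♟
· · · ♟ · · · ·
· · · · · · · ·
· · ♙ · · · · ·
· · · ♙ · · · ·
♙ ♙ · · ♙ ♙ ♙ ♙
♖ ♘ ♗ ♕ ♔ ♗ ♘ ♖


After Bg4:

♜ ♞ · ♛ ♚ ♝ ♞ ♜
♟ ♟ ♟ · ♟ ♟ ♟ ♟
· · · ♟ · · · ·
· · · · · · · ·
· · ♙ · · · ♝ ·
· · · ♙ · · · ·
♙ ♙ · · ♙ ♙ ♙ ♙
♖ ♘ ♗ ♕ ♔ ♗ ♘ ♖


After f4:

♜ ♞ · ♛ ♚ ♝ ♞ ♜
♟ ♟ ♟ · ♟ ♟ ♟ ♟
· · · ♟ · · · ·
· · · · · · · ·
· · ♙ · · ♙ ♝ ·
· · · ♙ · · · ·
♙ ♙ · · ♙ · ♙ ♙
♖ ♘ ♗ ♕ ♔ ♗ ♘ ♖


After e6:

♜ ♞ · ♛ ♚ ♝ ♞ ♜
♟ ♟ ♟ · · ♟ ♟ ♟
· · · ♟ ♟ · · ·
· · · · · · · ·
· · ♙ · · ♙ ♝ ·
· · · ♙ · · · ·
♙ ♙ · · ♙ · ♙ ♙
♖ ♘ ♗ ♕ ♔ ♗ ♘ ♖


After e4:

♜ ♞ · ♛ ♚ ♝ ♞ ♜
♟ ♟ ♟ · · ♟ ♟ ♟
· · · ♟ ♟ · · ·
· · · · · · · ·
· · ♙ · ♙ ♙ ♝ ·
· · · ♙ · · · ·
♙ ♙ · · · · ♙ ♙
♖ ♘ ♗ ♕ ♔ ♗ ♘ ♖


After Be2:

♜ ♞ · ♛ ♚ ♝ ♞ ♜
♟ ♟ ♟ · · ♟ ♟ ♟
· · · ♟ ♟ · · ·
· · · · · · · ·
· · ♙ · ♙ ♙ · ·
· · · ♙ · · · ·
♙ ♙ · · ♝ · ♙ ♙
♖ ♘ ♗ ♕ ♔ ♗ ♘ ♖



  a b c d e f g h
  ─────────────────
8│♜ ♞ · ♛ ♚ ♝ ♞ ♜│8
7│♟ ♟ ♟ · · ♟ ♟ ♟│7
6│· · · ♟ ♟ · · ·│6
5│· · · · · · · ·│5
4│· · ♙ · ♙ ♙ · ·│4
3│· · · ♙ · · · ·│3
2│♙ ♙ · · ♝ · ♙ ♙│2
1│♖ ♘ ♗ ♕ ♔ ♗ ♘ ♖│1
  ─────────────────
  a b c d e f g h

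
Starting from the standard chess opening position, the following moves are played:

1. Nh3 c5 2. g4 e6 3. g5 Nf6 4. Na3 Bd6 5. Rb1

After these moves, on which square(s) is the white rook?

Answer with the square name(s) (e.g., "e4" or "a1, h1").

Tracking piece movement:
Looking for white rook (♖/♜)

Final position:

  a b c d e f g h
  ─────────────────
8│♜ ♞ ♝ ♛ ♚ · · ♜│8
7│♟ ♟ · ♟ · ♟ ♟ ♟│7
6│· · · ♝ ♟ ♞ · ·│6
5│· · ♟ · · · ♙ ·│5
4│· · · · · · · ·│4
3│♘ · · · · · · ♘│3
2│♙ ♙ ♙ ♙ ♙ ♙ · ♙│2
1│· ♖ ♗ ♕ ♔ ♗ · ♖│1
  ─────────────────
  a b c d e f g h


b1, h1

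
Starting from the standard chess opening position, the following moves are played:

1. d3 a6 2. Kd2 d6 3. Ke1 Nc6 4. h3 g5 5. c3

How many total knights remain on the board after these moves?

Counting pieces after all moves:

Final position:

  a b c d e f g h
  ─────────────────
8│♜ · ♝ ♛ ♚ ♝ ♞ ♜│8
7│· ♟ ♟ · ♟ ♟ · ♟│7
6│♟ · ♞ ♟ · · · ·│6
5│· · · · · · ♟ ·│5
4│· · · · · · · ·│4
3│· · ♙ ♙ · · · ♙│3
2│♙ ♙ · · ♙ ♙ ♙ ·│2
1│♖ ♘ ♗ ♕ ♔ ♗ ♘ ♖│1
  ─────────────────
  a b c d e f g h


4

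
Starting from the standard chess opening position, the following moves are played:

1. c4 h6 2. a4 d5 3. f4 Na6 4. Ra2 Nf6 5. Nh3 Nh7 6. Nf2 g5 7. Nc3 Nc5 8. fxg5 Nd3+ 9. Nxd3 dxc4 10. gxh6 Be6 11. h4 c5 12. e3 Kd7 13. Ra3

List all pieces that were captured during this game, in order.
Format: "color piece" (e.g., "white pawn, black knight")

Tracking captures:
  fxg5: captured black pawn
  Nxd3: captured black knight
  dxc4: captured white pawn
  gxh6: captured black pawn

black pawn, black knight, white pawn, black pawn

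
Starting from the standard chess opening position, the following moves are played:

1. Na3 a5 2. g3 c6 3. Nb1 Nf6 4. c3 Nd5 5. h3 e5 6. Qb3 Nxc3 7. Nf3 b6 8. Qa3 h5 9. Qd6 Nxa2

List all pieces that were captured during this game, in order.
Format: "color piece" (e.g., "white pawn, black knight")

Tracking captures:
  Nxc3: captured white pawn
  Nxa2: captured white pawn

white pawn, white pawn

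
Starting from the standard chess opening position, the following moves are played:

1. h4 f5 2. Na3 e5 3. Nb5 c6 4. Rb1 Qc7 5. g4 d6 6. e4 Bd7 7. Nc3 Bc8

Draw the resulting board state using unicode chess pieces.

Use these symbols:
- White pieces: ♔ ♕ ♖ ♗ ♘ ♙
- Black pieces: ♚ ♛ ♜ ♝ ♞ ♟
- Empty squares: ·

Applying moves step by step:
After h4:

♜ ♞ ♝ ♛ ♚ ♝ ♞ ♜
♟ ♟ ♟ ♟ ♟ ♟ ♟ ♟
· · · · · · · ·
· · · · · · · ·
· · · · · · · ♙
· · · · · · · ·
♙ ♙ ♙ ♙ ♙ ♙ ♙ ·
♖ ♘ ♗ ♕ ♔ ♗ ♘ ♖


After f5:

♜ ♞ ♝ ♛ ♚ ♝ ♞ ♜
♟ ♟ ♟ ♟ ♟ · ♟ ♟
· · · · · · · ·
· · · · · ♟ · ·
· · · · · · · ♙
· · · · · · · ·
♙ ♙ ♙ ♙ ♙ ♙ ♙ ·
♖ ♘ ♗ ♕ ♔ ♗ ♘ ♖


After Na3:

♜ ♞ ♝ ♛ ♚ ♝ ♞ ♜
♟ ♟ ♟ ♟ ♟ · ♟ ♟
· · · · · · · ·
· · · · · ♟ · ·
· · · · · · · ♙
♘ · · · · · · ·
♙ ♙ ♙ ♙ ♙ ♙ ♙ ·
♖ · ♗ ♕ ♔ ♗ ♘ ♖


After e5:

♜ ♞ ♝ ♛ ♚ ♝ ♞ ♜
♟ ♟ ♟ ♟ · · ♟ ♟
· · · · · · · ·
· · · · ♟ ♟ · ·
· · · · · · · ♙
♘ · · · · · · ·
♙ ♙ ♙ ♙ ♙ ♙ ♙ ·
♖ · ♗ ♕ ♔ ♗ ♘ ♖


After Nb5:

♜ ♞ ♝ ♛ ♚ ♝ ♞ ♜
♟ ♟ ♟ ♟ · · ♟ ♟
· · · · · · · ·
· ♘ · · ♟ ♟ · ·
· · · · · · · ♙
· · · · · · · ·
♙ ♙ ♙ ♙ ♙ ♙ ♙ ·
♖ · ♗ ♕ ♔ ♗ ♘ ♖


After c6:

♜ ♞ ♝ ♛ ♚ ♝ ♞ ♜
♟ ♟ · ♟ · · ♟ ♟
· · ♟ · · · · ·
· ♘ · · ♟ ♟ · ·
· · · · · · · ♙
· · · · · · · ·
♙ ♙ ♙ ♙ ♙ ♙ ♙ ·
♖ · ♗ ♕ ♔ ♗ ♘ ♖


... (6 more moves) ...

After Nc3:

♜ ♞ · · ♚ ♝ ♞ ♜
♟ ♟ ♛ ♝ · · ♟ ♟
· · ♟ ♟ · · · ·
· · · · ♟ ♟ · ·
· · · · ♙ · ♙ ♙
· · ♘ · · · · ·
♙ ♙ ♙ ♙ · ♙ · ·
· ♖ ♗ ♕ ♔ ♗ ♘ ♖


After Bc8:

♜ ♞ ♝ · ♚ ♝ ♞ ♜
♟ ♟ ♛ · · · ♟ ♟
· · ♟ ♟ · · · ·
· · · · ♟ ♟ · ·
· · · · ♙ · ♙ ♙
· · ♘ · · · · ·
♙ ♙ ♙ ♙ · ♙ · ·
· ♖ ♗ ♕ ♔ ♗ ♘ ♖



  a b c d e f g h
  ─────────────────
8│♜ ♞ ♝ · ♚ ♝ ♞ ♜│8
7│♟ ♟ ♛ · · · ♟ ♟│7
6│· · ♟ ♟ · · · ·│6
5│· · · · ♟ ♟ · ·│5
4│· · · · ♙ · ♙ ♙│4
3│· · ♘ · · · · ·│3
2│♙ ♙ ♙ ♙ · ♙ · ·│2
1│· ♖ ♗ ♕ ♔ ♗ ♘ ♖│1
  ─────────────────
  a b c d e f g h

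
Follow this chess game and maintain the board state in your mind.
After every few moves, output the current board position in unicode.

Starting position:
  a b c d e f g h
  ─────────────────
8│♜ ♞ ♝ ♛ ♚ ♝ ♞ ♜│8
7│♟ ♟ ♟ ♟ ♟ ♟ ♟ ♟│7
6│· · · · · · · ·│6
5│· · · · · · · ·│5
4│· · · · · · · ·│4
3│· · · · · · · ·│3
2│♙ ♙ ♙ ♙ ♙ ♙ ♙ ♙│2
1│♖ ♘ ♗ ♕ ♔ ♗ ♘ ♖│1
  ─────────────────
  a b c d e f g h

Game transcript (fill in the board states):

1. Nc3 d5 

  a b c d e f g h
  ─────────────────
8│♜ ♞ ♝ ♛ ♚ ♝ ♞ ♜│8
7│♟ ♟ ♟ · ♟ ♟ ♟ ♟│7
6│· · · · · · · ·│6
5│· · · ♟ · · · ·│5
4│· · · · · · · ·│4
3│· · ♘ · · · · ·│3
2│♙ ♙ ♙ ♙ ♙ ♙ ♙ ♙│2
1│♖ · ♗ ♕ ♔ ♗ ♘ ♖│1
  ─────────────────
  a b c d e f g h

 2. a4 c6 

  a b c d e f g h
  ─────────────────
8│♜ ♞ ♝ ♛ ♚ ♝ ♞ ♜│8
7│♟ ♟ · · ♟ ♟ ♟ ♟│7
6│· · ♟ · · · · ·│6
5│· · · ♟ · · · ·│5
4│♙ · · · · · · ·│4
3│· · ♘ · · · · ·│3
2│· ♙ ♙ ♙ ♙ ♙ ♙ ♙│2
1│♖ · ♗ ♕ ♔ ♗ ♘ ♖│1
  ─────────────────
  a b c d e f g h

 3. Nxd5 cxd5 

  a b c d e f g h
  ─────────────────
8│♜ ♞ ♝ ♛ ♚ ♝ ♞ ♜│8
7│♟ ♟ · · ♟ ♟ ♟ ♟│7
6│· · · · · · · ·│6
5│· · · ♟ · · · ·│5
4│♙ · · · · · · ·│4
3│· · · · · · · ·│3
2│· ♙ ♙ ♙ ♙ ♙ ♙ ♙│2
1│♖ · ♗ ♕ ♔ ♗ ♘ ♖│1
  ─────────────────
  a b c d e f g h

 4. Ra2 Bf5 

  a b c d e f g h
  ─────────────────
8│♜ ♞ · ♛ ♚ ♝ ♞ ♜│8
7│♟ ♟ · · ♟ ♟ ♟ ♟│7
6│· · · · · · · ·│6
5│· · · ♟ · ♝ · ·│5
4│♙ · · · · · · ·│4
3│· · · · · · · ·│3
2│♖ ♙ ♙ ♙ ♙ ♙ ♙ ♙│2
1│· · ♗ ♕ ♔ ♗ ♘ ♖│1
  ─────────────────
  a b c d e f g h

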